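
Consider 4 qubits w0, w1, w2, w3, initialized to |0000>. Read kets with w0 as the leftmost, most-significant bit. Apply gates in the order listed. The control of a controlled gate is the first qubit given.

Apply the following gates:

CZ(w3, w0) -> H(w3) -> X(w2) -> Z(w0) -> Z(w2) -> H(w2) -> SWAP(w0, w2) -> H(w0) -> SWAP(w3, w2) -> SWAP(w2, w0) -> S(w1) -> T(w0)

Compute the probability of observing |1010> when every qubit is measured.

The probability of measuring |1010> is 1/2.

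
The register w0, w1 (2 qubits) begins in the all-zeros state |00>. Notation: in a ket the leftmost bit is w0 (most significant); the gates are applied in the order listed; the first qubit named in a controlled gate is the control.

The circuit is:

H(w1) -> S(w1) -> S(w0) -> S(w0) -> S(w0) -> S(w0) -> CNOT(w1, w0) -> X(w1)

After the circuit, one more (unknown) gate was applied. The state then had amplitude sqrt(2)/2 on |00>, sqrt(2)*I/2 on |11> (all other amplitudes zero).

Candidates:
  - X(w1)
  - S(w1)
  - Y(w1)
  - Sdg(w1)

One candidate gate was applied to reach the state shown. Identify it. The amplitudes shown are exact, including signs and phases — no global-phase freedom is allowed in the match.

The unique candidate consistent with the amplitudes is X(w1). Key observation: gates 3-6 undo each other exactly, leaving only the rest of the circuit to track.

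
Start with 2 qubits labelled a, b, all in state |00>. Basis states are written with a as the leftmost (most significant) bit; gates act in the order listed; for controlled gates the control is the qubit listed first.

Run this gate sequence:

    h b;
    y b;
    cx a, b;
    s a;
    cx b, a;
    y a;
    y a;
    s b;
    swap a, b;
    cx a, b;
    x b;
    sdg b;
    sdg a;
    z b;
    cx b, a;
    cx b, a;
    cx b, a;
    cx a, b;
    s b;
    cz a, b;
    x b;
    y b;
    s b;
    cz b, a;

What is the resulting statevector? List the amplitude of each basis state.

The resulting statevector has amplitude 0 on |00>, sqrt(2)*I/2 on |01>, -sqrt(2)*I/2 on |10>, 0 on |11>.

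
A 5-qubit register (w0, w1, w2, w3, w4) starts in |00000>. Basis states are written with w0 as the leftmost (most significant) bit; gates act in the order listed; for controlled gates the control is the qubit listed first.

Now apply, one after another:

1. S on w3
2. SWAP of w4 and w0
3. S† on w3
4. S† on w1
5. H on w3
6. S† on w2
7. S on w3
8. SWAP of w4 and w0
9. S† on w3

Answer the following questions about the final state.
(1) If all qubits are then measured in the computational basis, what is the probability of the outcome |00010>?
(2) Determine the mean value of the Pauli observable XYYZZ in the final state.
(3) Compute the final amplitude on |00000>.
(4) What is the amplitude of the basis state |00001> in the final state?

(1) A full measurement returns |00010> with probability 1/2.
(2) In the final state, XYYZZ has expectation 0.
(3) |00000> carries amplitude sqrt(2)/2 in the final state.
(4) The final state's coefficient on |00001> equals 0.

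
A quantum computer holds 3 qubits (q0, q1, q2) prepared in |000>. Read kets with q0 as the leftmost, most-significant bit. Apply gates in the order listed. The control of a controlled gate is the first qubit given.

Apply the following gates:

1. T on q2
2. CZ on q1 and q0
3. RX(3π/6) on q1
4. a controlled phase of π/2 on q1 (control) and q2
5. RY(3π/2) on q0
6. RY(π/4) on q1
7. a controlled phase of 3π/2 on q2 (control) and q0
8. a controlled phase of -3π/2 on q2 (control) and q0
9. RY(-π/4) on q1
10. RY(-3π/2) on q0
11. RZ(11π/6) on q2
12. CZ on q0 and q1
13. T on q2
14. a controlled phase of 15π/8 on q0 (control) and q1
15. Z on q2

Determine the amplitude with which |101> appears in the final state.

|101> carries amplitude 0 in the final state. Key observation: gates 5-10 undo each other exactly, leaving only the rest of the circuit to track.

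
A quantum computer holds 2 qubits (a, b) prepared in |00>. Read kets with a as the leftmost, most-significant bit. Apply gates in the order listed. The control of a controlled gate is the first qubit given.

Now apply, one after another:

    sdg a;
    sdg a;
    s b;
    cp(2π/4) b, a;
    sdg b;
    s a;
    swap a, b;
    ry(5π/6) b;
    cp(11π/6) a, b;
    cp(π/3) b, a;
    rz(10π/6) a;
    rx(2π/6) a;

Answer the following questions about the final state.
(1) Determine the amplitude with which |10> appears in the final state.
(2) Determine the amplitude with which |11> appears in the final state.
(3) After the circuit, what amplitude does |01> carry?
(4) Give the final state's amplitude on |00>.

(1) The final state's coefficient on |10> equals (-sqrt(2) + sqrt(6))*exp(2*I*pi/3)/8.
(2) The amplitude on |11> is (sqrt(2) + sqrt(6))*exp(2*I*pi/3)/8.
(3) The final state's coefficient on |01> equals (-3*sqrt(2) - sqrt(6))*exp(I*pi/6)/8.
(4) |00> carries amplitude (-3*sqrt(2) + sqrt(6))*exp(I*pi/6)/8 in the final state.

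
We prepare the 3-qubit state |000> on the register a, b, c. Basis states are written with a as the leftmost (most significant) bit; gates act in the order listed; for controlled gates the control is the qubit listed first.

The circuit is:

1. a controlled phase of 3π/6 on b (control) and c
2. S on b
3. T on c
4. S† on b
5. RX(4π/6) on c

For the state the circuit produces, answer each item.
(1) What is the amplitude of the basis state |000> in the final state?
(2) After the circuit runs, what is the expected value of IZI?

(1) The final state's coefficient on |000> equals 1/2.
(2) In the final state, IZI has expectation 1.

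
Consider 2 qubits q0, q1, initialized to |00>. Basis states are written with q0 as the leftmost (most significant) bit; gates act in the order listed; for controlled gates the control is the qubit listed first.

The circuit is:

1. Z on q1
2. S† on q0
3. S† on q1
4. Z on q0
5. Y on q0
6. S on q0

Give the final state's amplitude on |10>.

The final state's coefficient on |10> equals -1.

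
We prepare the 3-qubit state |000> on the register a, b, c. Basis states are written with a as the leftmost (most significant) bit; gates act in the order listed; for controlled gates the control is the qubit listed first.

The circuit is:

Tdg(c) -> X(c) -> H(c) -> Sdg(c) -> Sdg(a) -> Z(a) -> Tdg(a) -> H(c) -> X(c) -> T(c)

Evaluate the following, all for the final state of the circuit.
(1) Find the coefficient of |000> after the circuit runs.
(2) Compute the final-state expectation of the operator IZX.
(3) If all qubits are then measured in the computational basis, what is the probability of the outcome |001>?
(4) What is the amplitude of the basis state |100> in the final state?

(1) The amplitude on |000> is 1/2 - I/2.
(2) The expectation value of IZX is -sqrt(2)/2.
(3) A full measurement returns |001> with probability 1/2.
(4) The amplitude on |100> is 0.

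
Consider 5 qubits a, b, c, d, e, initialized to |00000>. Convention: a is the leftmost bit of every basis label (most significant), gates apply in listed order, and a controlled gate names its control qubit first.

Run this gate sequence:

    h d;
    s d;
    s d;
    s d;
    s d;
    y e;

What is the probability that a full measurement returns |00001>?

The probability of measuring |00001> is 1/2.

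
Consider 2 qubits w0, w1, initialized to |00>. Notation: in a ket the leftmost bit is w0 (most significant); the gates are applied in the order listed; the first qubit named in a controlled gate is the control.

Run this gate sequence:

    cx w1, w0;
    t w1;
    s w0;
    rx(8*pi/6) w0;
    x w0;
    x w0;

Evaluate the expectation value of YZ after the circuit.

The observable YZ averages to sqrt(3)/2.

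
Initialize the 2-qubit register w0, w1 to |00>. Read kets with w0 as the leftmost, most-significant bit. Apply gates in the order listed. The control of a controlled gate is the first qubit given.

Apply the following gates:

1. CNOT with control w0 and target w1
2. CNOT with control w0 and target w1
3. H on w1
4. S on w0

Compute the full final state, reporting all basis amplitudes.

After the circuit, the state carries amplitude sqrt(2)/2 on |00>, sqrt(2)/2 on |01>, 0 on |10>, 0 on |11>. Key observation: gates 1-2 undo each other exactly, leaving only the rest of the circuit to track.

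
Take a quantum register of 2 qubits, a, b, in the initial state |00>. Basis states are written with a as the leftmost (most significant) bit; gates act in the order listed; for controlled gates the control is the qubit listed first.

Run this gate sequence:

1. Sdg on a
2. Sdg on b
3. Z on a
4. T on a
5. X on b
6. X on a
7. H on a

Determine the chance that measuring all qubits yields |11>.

The probability of measuring |11> is 1/2.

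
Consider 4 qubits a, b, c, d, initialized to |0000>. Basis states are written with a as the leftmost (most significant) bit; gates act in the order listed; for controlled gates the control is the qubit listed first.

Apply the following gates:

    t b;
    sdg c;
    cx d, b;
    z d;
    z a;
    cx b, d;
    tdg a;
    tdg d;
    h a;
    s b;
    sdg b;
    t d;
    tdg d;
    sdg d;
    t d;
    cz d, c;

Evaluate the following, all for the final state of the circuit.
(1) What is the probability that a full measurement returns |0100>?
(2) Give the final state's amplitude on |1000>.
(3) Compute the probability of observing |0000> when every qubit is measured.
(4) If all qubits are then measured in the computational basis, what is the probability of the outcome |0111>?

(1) The probability of measuring |0100> is 0. Key observation: the block from step 10 through step 11 cancels to the identity and can be dropped.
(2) The amplitude on |1000> is sqrt(2)/2.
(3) The probability of measuring |0000> is 1/2.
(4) A full measurement returns |0111> with probability 0.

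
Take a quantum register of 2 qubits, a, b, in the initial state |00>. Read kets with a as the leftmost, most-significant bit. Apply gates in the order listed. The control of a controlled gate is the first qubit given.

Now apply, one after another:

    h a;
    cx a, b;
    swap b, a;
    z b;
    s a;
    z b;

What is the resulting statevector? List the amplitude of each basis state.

After the circuit, the state carries amplitude sqrt(2)/2 on |00>, 0 on |01>, 0 on |10>, sqrt(2)*I/2 on |11>.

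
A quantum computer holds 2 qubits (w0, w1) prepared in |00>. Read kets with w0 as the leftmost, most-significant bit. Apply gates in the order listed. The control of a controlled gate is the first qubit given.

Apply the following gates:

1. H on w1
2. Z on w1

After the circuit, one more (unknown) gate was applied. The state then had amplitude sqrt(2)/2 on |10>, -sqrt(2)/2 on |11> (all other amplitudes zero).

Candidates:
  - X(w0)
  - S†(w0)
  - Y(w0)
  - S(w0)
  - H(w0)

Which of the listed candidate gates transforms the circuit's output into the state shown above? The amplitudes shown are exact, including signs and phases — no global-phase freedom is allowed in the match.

It was X(w0) that produced the state shown.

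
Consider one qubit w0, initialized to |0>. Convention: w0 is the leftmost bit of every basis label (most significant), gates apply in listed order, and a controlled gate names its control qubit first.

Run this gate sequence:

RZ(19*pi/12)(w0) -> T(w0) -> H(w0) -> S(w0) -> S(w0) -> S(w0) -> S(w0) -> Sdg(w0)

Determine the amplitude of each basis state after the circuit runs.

The final amplitudes are -sqrt(2)*exp(5*I*pi/24)/2 on |0>, sqrt(2)*exp(17*I*pi/24)/2 on |1>. Key observation: the block from step 4 through step 7 cancels to the identity and can be dropped.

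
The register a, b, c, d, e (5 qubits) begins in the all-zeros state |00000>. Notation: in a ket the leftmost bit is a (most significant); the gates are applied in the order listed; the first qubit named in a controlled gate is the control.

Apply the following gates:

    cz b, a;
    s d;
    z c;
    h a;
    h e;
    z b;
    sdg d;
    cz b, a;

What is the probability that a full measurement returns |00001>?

The probability of measuring |00001> is 1/4.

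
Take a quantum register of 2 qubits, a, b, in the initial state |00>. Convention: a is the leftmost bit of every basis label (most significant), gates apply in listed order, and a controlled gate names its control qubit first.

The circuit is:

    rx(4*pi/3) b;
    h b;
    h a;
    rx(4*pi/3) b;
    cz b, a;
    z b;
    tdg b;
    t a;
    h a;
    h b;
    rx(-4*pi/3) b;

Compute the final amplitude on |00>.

The final state's coefficient on |00> equals -1/4 - 5*exp(I*pi/4)/16 - sqrt(3)*exp(I*pi/4)/16 + exp(3*I*pi/4)/16 + sqrt(3)*exp(3*I*pi/4)/16 + sqrt(3)*I/8.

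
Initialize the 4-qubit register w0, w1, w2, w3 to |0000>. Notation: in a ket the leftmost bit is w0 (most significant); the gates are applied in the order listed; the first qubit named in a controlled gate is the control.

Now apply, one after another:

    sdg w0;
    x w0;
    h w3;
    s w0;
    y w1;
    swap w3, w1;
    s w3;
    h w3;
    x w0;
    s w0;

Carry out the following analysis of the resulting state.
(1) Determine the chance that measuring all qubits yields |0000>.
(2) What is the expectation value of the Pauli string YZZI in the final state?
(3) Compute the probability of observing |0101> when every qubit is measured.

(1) A full measurement returns |0000> with probability 1/4.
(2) In the final state, YZZI has expectation 0.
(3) The probability of measuring |0101> is 1/4.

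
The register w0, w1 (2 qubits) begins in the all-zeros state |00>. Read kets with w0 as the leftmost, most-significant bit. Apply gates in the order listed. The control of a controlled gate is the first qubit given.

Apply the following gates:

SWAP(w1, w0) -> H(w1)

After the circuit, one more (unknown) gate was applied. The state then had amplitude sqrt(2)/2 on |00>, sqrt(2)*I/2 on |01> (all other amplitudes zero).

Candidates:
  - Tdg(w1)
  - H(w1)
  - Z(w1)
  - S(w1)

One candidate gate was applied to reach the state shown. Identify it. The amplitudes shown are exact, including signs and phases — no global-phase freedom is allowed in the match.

It was S(w1) that produced the state shown.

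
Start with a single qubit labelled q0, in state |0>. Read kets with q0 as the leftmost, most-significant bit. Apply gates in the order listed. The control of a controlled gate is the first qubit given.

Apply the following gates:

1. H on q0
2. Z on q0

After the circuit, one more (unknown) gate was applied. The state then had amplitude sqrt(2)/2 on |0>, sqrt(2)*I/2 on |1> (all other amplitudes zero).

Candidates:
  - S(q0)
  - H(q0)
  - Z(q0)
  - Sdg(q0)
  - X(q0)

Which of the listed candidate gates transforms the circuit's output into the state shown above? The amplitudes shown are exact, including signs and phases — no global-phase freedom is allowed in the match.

The unique candidate consistent with the amplitudes is Sdg(q0).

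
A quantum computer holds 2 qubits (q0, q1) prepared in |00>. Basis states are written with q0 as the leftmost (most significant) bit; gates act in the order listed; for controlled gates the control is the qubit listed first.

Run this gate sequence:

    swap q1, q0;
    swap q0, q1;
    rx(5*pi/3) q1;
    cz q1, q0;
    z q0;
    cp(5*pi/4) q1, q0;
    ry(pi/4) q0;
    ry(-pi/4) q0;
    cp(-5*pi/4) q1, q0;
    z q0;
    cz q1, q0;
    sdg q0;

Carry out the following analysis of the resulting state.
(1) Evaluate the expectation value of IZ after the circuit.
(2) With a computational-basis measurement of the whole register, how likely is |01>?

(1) The observable IZ averages to 1/2.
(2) A full measurement returns |01> with probability 1/4.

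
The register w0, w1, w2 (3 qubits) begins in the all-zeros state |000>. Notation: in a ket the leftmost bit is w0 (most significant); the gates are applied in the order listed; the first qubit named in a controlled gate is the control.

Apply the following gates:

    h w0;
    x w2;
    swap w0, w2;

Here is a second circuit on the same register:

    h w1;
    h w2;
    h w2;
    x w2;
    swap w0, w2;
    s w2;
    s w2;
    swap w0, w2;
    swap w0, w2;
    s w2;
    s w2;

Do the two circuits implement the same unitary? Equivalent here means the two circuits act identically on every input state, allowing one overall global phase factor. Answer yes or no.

No — the two circuits implement different unitaries, even allowing a global phase.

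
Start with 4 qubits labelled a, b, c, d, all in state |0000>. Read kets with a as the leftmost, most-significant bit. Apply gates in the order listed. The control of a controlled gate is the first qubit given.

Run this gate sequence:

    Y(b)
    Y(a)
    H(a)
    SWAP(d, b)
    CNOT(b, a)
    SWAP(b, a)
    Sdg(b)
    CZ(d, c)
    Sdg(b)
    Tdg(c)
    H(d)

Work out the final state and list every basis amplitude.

The final amplitudes are -1/2 on |0000>, 1/2 on |0001>, -1/2 on |0100>, 1/2 on |0101>, and 0 on every other basis state.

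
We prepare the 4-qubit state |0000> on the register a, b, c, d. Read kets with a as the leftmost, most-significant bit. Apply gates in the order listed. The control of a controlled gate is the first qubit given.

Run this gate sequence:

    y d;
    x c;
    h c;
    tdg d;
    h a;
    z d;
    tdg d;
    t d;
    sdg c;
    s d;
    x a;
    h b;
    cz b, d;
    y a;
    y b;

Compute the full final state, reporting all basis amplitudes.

After the circuit, the state carries amplitude 0 on |0000>, -sqrt(2)*exp(3*I*pi/4)/4 on |0001>, 0 on |0010>, sqrt(2)*exp(I*pi/4)/4 on |0011>, 0 on |0100>, -sqrt(2)*exp(3*I*pi/4)/4 on |0101>, 0 on |0110>, sqrt(2)*exp(I*pi/4)/4 on |0111>, 0 on |1000>, sqrt(2)*exp(3*I*pi/4)/4 on |1001>, 0 on |1010>, -sqrt(2)*exp(I*pi/4)/4 on |1011>, 0 on |1100>, sqrt(2)*exp(3*I*pi/4)/4 on |1101>, 0 on |1110>, -sqrt(2)*exp(I*pi/4)/4 on |1111>.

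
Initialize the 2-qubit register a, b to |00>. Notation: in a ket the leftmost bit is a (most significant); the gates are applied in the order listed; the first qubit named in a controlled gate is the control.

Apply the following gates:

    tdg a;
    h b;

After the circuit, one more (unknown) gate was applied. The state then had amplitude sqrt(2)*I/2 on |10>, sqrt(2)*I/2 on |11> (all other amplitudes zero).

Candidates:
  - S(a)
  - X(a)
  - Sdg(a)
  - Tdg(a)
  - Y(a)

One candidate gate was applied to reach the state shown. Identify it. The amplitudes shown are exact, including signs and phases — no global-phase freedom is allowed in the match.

The applied gate was Y(a).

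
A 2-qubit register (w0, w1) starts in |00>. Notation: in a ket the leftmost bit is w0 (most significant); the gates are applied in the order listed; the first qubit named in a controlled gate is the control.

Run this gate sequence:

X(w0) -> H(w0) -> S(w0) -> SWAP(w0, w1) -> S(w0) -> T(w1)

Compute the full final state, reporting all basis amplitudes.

After the circuit, the state carries amplitude sqrt(2)/2 on |00>, -sqrt(2)*exp(3*I*pi/4)/2 on |01>, 0 on |10>, 0 on |11>.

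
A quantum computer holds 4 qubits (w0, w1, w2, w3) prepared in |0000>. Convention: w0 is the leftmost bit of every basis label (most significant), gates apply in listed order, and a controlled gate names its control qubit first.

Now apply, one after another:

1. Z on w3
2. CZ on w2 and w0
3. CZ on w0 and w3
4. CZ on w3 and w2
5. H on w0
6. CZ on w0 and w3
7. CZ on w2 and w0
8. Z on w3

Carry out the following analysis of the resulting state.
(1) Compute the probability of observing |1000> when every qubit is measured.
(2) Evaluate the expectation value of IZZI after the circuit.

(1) The probability of measuring |1000> is 1/2.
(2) The expectation value of IZZI is 1.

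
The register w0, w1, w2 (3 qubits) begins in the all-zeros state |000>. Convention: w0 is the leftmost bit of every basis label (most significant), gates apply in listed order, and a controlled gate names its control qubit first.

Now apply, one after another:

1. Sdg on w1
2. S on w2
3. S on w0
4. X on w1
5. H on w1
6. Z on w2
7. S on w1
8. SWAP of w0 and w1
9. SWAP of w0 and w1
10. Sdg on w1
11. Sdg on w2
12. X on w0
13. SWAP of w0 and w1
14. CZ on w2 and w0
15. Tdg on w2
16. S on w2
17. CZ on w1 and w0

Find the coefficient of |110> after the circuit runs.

The amplitude on |110> is sqrt(2)/2. Key observation: steps 7-10 multiply out to the identity, so the circuit reduces to the remaining gates.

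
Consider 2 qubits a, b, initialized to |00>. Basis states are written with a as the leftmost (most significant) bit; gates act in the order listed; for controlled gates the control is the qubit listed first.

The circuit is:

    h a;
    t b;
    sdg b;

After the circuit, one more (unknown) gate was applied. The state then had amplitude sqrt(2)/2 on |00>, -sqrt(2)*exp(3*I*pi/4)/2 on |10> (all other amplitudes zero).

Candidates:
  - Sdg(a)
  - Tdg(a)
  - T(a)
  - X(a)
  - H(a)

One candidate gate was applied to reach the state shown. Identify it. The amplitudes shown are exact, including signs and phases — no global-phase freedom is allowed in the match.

It was Tdg(a) that produced the state shown.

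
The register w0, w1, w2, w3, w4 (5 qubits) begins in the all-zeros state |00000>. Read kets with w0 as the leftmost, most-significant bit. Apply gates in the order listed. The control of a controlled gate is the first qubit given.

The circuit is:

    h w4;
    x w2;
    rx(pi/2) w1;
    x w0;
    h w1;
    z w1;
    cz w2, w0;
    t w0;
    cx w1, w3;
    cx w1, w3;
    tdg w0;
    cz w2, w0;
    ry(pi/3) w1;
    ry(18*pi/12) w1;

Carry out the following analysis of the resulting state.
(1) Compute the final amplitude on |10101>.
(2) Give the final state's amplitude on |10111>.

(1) The amplitude on |10101> is -1/4 + sqrt(3)*I/4. Key observation: steps 7-12 multiply out to the identity, so the circuit reduces to the remaining gates.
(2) |10111> carries amplitude 0 in the final state.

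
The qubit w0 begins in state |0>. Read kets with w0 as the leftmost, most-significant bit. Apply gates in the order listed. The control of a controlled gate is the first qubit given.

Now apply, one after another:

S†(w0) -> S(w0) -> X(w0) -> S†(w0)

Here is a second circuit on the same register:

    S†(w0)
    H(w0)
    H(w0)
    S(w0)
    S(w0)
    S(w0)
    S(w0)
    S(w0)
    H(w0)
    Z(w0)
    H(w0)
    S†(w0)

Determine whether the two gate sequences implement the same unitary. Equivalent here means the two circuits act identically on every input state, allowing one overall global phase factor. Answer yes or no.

Yes: on every input state the two circuits agree up to one overall phase factor.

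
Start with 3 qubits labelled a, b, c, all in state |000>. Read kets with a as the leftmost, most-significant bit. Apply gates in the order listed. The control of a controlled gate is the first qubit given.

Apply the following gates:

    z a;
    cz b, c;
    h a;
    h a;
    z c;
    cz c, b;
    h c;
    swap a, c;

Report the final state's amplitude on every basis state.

The final amplitudes are sqrt(2)/2 on |000>, sqrt(2)/2 on |100>, and 0 on every other basis state. Key observation: the block from step 3 through step 4 cancels to the identity and can be dropped.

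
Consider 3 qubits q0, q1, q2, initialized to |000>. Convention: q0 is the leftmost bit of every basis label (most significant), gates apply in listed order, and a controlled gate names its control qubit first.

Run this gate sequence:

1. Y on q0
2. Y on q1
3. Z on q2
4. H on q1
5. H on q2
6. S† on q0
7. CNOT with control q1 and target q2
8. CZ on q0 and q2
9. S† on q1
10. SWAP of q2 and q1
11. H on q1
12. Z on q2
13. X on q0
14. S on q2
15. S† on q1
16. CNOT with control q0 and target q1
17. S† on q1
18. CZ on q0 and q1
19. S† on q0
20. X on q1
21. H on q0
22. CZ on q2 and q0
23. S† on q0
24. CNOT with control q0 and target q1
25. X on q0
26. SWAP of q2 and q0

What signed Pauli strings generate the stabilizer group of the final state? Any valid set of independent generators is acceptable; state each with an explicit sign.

One valid set of independent stabilizer generators is -XIZ, +ZXY, -IZZ (any independent generating set of the same group is equally correct).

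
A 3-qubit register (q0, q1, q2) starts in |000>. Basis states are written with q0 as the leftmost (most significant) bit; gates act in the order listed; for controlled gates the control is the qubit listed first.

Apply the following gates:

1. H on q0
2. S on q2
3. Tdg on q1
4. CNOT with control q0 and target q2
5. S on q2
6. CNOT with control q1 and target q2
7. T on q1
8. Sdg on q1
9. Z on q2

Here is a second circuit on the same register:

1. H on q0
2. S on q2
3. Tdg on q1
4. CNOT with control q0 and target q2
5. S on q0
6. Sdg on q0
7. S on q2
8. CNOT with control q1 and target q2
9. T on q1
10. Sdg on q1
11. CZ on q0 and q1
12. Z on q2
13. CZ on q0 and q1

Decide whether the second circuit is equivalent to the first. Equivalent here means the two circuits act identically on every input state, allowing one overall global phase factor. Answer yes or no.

Yes: on every input state the two circuits agree up to one overall phase factor.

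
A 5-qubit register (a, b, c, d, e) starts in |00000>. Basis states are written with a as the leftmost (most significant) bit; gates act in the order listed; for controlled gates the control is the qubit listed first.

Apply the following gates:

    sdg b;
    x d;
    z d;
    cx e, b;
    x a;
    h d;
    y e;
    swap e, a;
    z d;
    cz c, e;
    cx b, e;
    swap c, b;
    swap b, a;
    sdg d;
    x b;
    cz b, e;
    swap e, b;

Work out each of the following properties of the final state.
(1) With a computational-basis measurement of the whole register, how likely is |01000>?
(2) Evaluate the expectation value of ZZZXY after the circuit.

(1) The probability of measuring |01000> is 1/2.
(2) In the final state, ZZZXY has expectation 0.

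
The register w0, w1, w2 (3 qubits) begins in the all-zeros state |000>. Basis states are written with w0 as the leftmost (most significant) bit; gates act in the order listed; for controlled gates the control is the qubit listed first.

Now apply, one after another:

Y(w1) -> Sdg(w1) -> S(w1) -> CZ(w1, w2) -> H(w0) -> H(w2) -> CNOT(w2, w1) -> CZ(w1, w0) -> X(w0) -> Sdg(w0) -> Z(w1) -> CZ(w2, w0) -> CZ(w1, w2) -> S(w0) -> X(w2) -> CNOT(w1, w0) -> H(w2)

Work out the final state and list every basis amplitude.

After the circuit, the state carries amplitude sqrt(2)*I/4 on |000>, sqrt(2)*I/4 on |001>, -sqrt(2)*I/4 on |010>, sqrt(2)*I/4 on |011>, -sqrt(2)*I/4 on |100>, -sqrt(2)*I/4 on |101>, sqrt(2)*I/4 on |110>, -sqrt(2)*I/4 on |111>.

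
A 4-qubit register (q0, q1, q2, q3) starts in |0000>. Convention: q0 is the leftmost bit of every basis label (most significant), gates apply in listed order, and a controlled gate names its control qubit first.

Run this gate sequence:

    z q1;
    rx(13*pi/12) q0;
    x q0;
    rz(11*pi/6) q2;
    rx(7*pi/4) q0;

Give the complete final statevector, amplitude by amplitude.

After the circuit, the state carries amplitude (-sqrt(6) - sqrt(2))*exp(7*I*pi/12)/4 on |0000>, (-sqrt(2) + sqrt(6))*exp(I*pi/12)/4 on |1000>, and 0 on every other basis state.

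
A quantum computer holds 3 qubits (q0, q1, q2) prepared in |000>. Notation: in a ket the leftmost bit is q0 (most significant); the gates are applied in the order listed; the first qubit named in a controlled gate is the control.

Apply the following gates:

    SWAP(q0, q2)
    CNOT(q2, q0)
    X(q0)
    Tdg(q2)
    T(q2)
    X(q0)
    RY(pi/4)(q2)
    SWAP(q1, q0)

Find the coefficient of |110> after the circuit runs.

The amplitude on |110> is 0.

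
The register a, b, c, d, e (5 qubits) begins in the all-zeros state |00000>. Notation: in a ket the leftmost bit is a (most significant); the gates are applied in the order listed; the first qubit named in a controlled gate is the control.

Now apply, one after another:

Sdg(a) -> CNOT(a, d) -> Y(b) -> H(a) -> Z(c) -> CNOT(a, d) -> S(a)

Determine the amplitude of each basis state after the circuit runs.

After the circuit, the state carries amplitude sqrt(2)*I/2 on |01000>, -sqrt(2)/2 on |11010>, and 0 on every other basis state.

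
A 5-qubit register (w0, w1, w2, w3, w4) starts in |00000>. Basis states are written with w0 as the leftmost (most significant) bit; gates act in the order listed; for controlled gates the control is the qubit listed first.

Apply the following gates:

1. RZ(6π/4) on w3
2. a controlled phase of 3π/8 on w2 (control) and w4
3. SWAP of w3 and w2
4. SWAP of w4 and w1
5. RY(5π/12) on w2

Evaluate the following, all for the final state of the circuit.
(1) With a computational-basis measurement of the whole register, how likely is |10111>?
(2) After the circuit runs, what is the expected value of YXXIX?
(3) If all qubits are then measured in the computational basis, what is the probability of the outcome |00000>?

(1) The probability of measuring |10111> is 0.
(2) The expectation value of YXXIX is 0.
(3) The probability of measuring |00000> is -sqrt(2)/8 + sqrt(6)/8 + 1/2.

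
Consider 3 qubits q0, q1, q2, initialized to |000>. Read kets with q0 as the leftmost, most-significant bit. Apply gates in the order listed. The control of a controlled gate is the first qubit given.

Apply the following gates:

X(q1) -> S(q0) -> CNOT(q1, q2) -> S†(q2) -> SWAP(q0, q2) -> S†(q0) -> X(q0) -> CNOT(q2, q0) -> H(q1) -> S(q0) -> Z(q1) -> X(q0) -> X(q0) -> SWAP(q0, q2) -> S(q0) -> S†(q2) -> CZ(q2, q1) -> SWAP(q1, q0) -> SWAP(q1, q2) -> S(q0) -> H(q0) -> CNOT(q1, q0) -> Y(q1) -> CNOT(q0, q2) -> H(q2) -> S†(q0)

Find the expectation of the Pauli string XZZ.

The expectation value of XZZ is 1.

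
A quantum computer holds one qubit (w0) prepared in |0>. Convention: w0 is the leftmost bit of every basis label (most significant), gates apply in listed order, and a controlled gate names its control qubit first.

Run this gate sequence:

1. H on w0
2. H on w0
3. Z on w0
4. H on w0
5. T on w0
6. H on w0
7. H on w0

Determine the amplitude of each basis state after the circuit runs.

The final amplitudes are sqrt(2)/2 on |0>, sqrt(2)*exp(I*pi/4)/2 on |1>.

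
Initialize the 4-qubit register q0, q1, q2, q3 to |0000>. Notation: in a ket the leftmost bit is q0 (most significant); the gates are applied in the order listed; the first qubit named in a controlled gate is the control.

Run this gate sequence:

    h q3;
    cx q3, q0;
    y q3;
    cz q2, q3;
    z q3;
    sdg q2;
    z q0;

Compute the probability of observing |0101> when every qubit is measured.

A full measurement returns |0101> with probability 0.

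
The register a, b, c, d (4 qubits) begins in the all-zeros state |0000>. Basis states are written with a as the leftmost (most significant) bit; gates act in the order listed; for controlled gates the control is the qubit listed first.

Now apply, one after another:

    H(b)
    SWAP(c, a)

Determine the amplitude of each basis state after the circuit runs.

The resulting statevector has amplitude sqrt(2)/2 on |0000>, sqrt(2)/2 on |0100>, and 0 on every other basis state.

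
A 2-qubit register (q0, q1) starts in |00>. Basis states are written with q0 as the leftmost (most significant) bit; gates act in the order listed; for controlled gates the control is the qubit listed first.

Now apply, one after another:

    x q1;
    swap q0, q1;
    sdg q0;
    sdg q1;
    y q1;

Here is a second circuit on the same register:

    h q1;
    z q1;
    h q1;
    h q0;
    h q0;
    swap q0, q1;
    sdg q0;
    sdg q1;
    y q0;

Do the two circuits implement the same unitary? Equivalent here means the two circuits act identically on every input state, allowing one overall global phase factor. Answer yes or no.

No, they are not equivalent — no single phase factor reconciles the two unitaries.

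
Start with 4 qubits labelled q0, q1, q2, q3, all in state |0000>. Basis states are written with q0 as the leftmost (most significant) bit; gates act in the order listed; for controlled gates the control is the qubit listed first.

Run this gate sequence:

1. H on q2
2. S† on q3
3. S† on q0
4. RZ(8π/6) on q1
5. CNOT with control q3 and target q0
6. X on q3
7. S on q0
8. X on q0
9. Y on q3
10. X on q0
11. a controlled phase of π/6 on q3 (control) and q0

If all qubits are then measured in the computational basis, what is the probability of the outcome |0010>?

Outcome |0010> occurs with probability 1/2.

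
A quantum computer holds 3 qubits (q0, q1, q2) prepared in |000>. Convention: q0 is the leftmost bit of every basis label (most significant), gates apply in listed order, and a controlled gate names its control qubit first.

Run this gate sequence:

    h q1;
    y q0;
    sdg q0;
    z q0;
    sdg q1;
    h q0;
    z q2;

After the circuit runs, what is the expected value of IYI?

In the final state, IYI has expectation -1.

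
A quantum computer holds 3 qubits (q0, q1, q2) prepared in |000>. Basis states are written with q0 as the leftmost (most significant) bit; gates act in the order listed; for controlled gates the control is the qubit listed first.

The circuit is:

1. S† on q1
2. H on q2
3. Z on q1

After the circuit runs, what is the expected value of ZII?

The expectation value of ZII is 1.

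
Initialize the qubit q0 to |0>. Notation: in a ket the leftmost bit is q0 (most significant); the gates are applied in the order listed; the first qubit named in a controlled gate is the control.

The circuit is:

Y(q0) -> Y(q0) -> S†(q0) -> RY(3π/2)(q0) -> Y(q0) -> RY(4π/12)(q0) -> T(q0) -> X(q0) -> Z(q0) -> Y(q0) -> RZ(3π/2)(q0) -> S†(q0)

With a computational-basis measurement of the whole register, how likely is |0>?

The probability of measuring |0> is 1/2 - sqrt(3)/4.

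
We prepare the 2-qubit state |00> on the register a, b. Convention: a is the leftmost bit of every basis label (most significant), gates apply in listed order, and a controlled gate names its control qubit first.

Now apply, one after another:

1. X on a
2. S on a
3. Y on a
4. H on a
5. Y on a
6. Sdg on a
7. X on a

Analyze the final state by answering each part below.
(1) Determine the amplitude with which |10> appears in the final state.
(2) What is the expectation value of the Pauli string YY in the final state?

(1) |10> carries amplitude -sqrt(2)*I/2 in the final state.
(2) The observable YY averages to 0.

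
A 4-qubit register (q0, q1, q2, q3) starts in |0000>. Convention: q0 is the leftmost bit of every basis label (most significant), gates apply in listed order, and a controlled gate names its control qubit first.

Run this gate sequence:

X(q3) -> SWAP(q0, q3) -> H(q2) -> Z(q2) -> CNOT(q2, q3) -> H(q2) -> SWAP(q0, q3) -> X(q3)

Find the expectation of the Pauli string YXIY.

In the final state, YXIY has expectation 0.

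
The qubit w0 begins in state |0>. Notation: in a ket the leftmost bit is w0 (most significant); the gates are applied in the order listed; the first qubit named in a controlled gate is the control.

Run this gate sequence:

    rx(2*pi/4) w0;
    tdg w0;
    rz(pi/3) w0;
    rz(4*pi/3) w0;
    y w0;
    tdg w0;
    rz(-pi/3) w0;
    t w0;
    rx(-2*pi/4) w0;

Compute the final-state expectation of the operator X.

The expectation value of X is sqrt(2)/2.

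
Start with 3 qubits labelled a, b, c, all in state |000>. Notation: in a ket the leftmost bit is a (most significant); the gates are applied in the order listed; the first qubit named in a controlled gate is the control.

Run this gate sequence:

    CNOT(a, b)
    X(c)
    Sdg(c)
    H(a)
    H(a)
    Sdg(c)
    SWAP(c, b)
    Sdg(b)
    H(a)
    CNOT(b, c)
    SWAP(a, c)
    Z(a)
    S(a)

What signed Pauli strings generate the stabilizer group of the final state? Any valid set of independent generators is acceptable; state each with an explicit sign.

The stabilizer group can be generated by +IIX, -ZII, -IZI, among other valid generating sets. Key observation: steps 4-5 multiply out to the identity, so the circuit reduces to the remaining gates.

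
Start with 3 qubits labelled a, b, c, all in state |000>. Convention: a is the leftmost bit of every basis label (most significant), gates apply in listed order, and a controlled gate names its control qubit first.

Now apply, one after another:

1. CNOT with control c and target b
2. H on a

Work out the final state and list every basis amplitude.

After the circuit, the state carries amplitude sqrt(2)/2 on |000>, sqrt(2)/2 on |100>, and 0 on every other basis state.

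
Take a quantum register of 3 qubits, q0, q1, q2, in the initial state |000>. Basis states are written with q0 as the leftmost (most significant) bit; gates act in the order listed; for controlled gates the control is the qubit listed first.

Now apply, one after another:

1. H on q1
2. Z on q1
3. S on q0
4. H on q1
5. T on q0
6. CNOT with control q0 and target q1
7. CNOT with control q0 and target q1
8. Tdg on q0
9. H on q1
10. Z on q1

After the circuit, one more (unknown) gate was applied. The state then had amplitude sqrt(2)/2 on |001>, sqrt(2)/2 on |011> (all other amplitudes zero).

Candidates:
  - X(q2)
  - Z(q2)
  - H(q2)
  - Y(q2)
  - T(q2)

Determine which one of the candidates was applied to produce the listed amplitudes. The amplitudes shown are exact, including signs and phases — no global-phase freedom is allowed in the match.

The applied gate was X(q2).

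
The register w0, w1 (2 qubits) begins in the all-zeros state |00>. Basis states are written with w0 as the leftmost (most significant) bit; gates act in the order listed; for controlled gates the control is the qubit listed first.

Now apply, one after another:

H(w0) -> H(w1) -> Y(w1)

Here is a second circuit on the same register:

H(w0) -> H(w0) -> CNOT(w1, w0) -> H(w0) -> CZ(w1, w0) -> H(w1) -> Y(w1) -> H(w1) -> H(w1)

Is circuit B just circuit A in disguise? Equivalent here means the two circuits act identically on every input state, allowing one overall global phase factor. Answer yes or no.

Yes, they are equivalent — the unitaries differ by at most a global phase.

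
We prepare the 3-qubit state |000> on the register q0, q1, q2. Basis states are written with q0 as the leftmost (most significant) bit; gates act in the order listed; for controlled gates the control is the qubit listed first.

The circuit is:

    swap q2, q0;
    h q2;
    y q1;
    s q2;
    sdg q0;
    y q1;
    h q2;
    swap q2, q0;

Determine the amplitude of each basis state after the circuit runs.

The resulting statevector has amplitude 1/2 + I/2 on |000>, 1/2 - I/2 on |100>, and 0 on every other basis state.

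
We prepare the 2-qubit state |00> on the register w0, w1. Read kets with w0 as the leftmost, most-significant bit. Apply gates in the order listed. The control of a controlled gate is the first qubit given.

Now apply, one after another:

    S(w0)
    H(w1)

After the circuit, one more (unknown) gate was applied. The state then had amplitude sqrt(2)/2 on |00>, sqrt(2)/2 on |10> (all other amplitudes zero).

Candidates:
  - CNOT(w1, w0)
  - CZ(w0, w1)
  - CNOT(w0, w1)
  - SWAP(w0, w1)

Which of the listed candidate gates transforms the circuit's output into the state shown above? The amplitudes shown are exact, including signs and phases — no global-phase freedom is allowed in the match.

The unique candidate consistent with the amplitudes is SWAP(w0, w1).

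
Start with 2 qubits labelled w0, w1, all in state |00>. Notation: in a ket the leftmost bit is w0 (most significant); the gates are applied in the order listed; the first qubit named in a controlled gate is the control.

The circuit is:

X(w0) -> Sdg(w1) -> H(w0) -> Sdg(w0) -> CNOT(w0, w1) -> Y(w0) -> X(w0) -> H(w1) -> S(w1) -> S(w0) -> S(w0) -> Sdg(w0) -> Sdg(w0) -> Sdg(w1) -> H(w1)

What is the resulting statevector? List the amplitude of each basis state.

The resulting statevector has amplitude sqrt(2)*I/2 on |00>, 0 on |01>, 0 on |10>, sqrt(2)/2 on |11>.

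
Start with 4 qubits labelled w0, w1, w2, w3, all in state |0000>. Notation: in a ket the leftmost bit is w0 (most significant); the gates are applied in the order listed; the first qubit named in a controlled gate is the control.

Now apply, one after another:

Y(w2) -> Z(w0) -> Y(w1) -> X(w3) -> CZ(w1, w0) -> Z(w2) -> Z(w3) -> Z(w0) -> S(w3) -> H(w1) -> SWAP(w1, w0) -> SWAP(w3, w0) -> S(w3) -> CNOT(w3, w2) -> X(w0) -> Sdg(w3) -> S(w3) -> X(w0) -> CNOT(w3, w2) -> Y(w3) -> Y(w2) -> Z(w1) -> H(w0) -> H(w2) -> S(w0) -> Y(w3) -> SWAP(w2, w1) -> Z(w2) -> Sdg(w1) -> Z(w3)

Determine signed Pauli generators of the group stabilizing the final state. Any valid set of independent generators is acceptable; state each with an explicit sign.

The stabilizer group can be generated by -YIII, -IYII, +IIIY, +IIZI, among other valid generating sets. Key observation: the block from step 14 through step 19 cancels to the identity and can be dropped.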